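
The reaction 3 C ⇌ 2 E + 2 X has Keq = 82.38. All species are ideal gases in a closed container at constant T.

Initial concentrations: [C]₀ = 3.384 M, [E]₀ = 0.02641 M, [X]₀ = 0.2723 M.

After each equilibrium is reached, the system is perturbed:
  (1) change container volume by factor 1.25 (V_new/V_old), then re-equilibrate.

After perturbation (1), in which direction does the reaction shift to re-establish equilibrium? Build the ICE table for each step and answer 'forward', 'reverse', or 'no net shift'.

Direction: forward

Q₀ = 1.3346e-06 vs Keq = 82.38 ⇒ Q<K, forward
Step 1:
                   C          E          X
  Initial      3.384    0.02641     0.2723
  Change        -2.8      1.867      1.867
  Equil       0.5839      1.893      2.139
  solve Keq expr → x = 0.9334; check Q = 82.38
Then change container volume by factor 1.25 (V_new/V_old).
Step 2:
                   C          E          X
  Initial     0.4671      1.515      1.711
  Change      -0.027      0.018      0.018
  Equil       0.4401      1.533      1.729
  solve Keq expr → x = 0.008999; check Q = 82.38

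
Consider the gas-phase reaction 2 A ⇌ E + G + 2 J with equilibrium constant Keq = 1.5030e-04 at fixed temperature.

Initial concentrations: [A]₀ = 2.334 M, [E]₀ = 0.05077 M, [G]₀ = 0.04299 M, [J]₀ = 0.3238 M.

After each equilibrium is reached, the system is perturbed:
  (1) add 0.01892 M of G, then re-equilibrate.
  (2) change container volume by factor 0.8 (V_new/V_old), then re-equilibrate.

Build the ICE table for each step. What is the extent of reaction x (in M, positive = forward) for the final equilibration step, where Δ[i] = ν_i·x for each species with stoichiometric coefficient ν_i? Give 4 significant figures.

Q₀ = 4.2007e-05 vs Keq = 1.5030e-04 ⇒ Q<K, forward
Step 1:
                    A           E           G           J
  init          2.334     0.05077     0.04299      0.3238
  Δ          -0.05429     0.02714     0.02714     0.05429
  eq             2.28     0.07791     0.07013      0.3781
  solve Keq expr → x = 0.02714; check Q = 1.5030e-04
Then add 0.01892 M of G.
Step 2:
                    A           E           G           J
  init           2.28     0.07791     0.08905      0.3781
  Δ           0.01272    -0.00636    -0.00636    -0.01272
  eq            2.292     0.07155     0.08269      0.3654
  solve Keq expr → x = -0.00636; check Q = 1.5030e-04
Then change container volume by factor 0.8 (V_new/V_old).
Step 3:
                    A           E           G           J
  init          2.866     0.08944      0.1034      0.4567
  Δ           0.02712    -0.01356    -0.01356    -0.02712
  eq            2.893     0.07588     0.08981      0.4296
  solve Keq expr → x = -0.01356; check Q = 1.5030e-04

x = -0.01356 M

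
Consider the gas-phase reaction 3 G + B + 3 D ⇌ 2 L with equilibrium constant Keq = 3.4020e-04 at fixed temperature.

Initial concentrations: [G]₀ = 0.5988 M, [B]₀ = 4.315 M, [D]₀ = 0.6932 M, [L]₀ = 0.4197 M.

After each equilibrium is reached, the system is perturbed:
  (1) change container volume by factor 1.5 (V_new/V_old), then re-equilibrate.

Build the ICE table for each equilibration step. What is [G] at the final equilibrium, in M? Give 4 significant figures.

Q₀ = 0.5708 vs Keq = 3.4020e-04 ⇒ Q>K, reverse
Step 1:
                   G          B          D          L
  Initial     0.5988      4.315     0.6932     0.4197
  Change      0.5335     0.1778     0.5335    -0.3557
  Equil        1.132      4.493      1.227    0.06401
  solve Keq expr → x = -0.1778; check Q = 3.4020e-04
Then change container volume by factor 1.5 (V_new/V_old).
Step 2:
                   G          B          D          L
  Initial     0.7549      2.995     0.8178    0.04267
  Change     0.03726    0.01242    0.03726   -0.02484
  Equil       0.7922      3.008     0.8551    0.01783
  solve Keq expr → x = -0.01242; check Q = 3.4020e-04

[G]_eq = 0.7922 M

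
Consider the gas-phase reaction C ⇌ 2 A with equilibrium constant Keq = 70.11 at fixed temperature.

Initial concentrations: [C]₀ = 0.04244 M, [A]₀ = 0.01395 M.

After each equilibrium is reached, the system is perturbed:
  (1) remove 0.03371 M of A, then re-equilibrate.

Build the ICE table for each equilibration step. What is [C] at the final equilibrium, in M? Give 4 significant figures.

Q₀ = 0.004585 vs Keq = 70.11 ⇒ Q<K, forward
Step 1:
                  C         A
  I         0.04244   0.01395
  C         -0.0423    0.0846
  E       1.3853e-04   0.09855
  solve Keq expr → x = 0.0423; check Q = 70.11
Then remove 0.03371 M of A.
Step 2:
                  C         A
  I       1.3853e-04   0.06484
  C       -7.8273e-05 1.5655e-04
  E       6.0261e-05     0.065
  solve Keq expr → x = 7.8273e-05; check Q = 70.11

[C]_eq = 6.0261e-05 M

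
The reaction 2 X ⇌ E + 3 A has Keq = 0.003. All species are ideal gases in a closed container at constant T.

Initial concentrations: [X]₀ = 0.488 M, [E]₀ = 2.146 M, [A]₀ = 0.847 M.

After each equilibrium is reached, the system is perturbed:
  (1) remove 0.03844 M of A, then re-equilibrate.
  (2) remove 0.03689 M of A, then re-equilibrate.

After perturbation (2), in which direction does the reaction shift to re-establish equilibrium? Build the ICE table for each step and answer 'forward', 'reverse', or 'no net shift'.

Q₀ = 5.476 vs Keq = 0.003 ⇒ Q>K, reverse
Step 1:
                   X          E          A
  I            0.488      2.146      0.847
  C           0.4883    -0.2441    -0.7324
  E           0.9763      1.902     0.1146
  solve Keq expr → x = -0.2441; check Q = 0.003
Then remove 0.03844 M of A.
Step 2:
                   X          E          A
  I           0.9763      1.902    0.07612
  C          -0.0242     0.0121     0.0363
  E           0.9521      1.914     0.1124
  solve Keq expr → x = 0.0121; check Q = 0.003
Then remove 0.03689 M of A.
Step 3:
                   X          E          A
  I           0.9521      1.914    0.07553
  C         -0.02322    0.01161    0.03483
  E           0.9289      1.926     0.1104
  solve Keq expr → x = 0.01161; check Q = 0.003

Direction: forward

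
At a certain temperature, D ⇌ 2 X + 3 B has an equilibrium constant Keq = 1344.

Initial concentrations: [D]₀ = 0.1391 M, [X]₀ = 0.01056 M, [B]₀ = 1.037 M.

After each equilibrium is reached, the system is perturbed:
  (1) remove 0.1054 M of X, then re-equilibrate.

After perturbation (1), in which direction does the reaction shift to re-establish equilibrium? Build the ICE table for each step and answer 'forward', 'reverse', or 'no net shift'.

Q₀ = 8.9400e-04 vs Keq = 1344 ⇒ Q<K, forward
Step 1:
                  D         X         B
  Initial    0.1391   0.01056     1.037
  Change    -0.1389    0.2778    0.4167
  Equil   1.9010e-04    0.2884     1.454
  solve Keq expr → x = 0.1389; check Q = 1344
Then remove 0.1054 M of X.
Step 2:
                  D         X         B
  Initial 1.9010e-04     0.183     1.454
  Change  -1.1332e-04 2.2664e-04 3.3996e-04
  Equil   7.6778e-05    0.1832     1.454
  solve Keq expr → x = 1.1332e-04; check Q = 1344

Direction: forward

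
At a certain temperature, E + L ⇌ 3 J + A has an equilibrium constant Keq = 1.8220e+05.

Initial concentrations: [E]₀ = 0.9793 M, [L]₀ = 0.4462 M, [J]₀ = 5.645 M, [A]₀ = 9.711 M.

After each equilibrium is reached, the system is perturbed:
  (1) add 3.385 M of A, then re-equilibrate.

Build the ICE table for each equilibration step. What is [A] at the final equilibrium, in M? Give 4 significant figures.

Q₀ = 3998 vs Keq = 1.8220e+05 ⇒ Q<K, forward
Step 1:
                  E         L         J         A
  init       0.9793    0.4462     5.645     9.711
  Δ         -0.4141   -0.4141     1.242    0.4141
  eq         0.5652   0.03212     6.887     10.13
  solve Keq expr → x = 0.4141; check Q = 1.8220e+05
Then add 3.385 M of A.
Step 2:
                  E         L         J         A
  init       0.5652   0.03212     6.887     13.51
  Δ        0.009482  0.009482  -0.02845 -0.009482
  eq         0.5747    0.0416     6.859      13.5
  solve Keq expr → x = -0.009482; check Q = 1.8220e+05

[A]_eq = 13.5 M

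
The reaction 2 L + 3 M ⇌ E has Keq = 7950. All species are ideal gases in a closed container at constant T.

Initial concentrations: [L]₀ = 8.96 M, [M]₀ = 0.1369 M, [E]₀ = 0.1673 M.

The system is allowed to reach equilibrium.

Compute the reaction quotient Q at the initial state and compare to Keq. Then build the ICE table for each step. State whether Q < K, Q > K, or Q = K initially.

Q₀ = 0.8122; Q < K (proceeds forward)

Q₀ = 0.8122 vs Keq = 7950 ⇒ Q<K, forward
Step 1:
                  L         M         E
  Initial      8.96    0.1369    0.1673
  Change   -0.08663   -0.1299   0.04331
  Equil       8.873  0.006955    0.2106
  solve Keq expr → x = 0.04331; check Q = 7950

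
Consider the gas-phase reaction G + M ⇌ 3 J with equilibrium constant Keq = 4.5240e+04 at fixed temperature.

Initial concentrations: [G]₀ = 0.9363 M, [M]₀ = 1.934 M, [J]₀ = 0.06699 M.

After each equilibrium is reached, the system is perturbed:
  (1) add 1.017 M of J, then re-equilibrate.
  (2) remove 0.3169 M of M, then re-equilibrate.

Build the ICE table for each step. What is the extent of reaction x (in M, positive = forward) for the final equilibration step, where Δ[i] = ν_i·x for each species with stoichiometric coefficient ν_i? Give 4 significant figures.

Q₀ = 1.6602e-04 vs Keq = 4.5240e+04 ⇒ Q<K, forward
Step 1:
                  G         M         J
  I          0.9363     1.934   0.06699
  C         -0.9358   -0.9358     2.807
  E       5.2584e-04    0.9982     2.874
  solve Keq expr → x = 0.9358; check Q = 4.5240e+04
Then add 1.017 M of J.
Step 2:
                  G         M         J
  I       5.2584e-04    0.9982     3.891
  C       7.7559e-04 7.7559e-04 -0.002327
  E        0.001301     0.999     3.889
  solve Keq expr → x = -7.7559e-04; check Q = 4.5240e+04
Then remove 0.3169 M of M.
Step 3:
                  G         M         J
  I        0.001301    0.6821     3.889
  C       6.0031e-04 6.0031e-04 -0.001801
  E        0.001902    0.6827     3.887
  solve Keq expr → x = -6.0031e-04; check Q = 4.5240e+04

x = -6.0031e-04 M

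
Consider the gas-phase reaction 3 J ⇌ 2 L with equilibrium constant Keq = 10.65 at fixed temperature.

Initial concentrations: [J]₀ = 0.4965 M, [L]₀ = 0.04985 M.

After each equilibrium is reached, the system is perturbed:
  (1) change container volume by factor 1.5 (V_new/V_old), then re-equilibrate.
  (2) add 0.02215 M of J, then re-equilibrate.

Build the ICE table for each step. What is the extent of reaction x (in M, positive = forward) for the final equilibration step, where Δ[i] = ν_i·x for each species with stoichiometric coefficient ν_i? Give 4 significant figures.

Q₀ = 0.0203 vs Keq = 10.65 ⇒ Q<K, forward
Step 1:
                    J           L
  I            0.4965     0.04985
  C           -0.3123      0.2082
  E            0.1842       0.258
  solve Keq expr → x = 0.1041; check Q = 10.65
Then change container volume by factor 1.5 (V_new/V_old).
Step 2:
                    J           L
  I            0.1228       0.172
  C           0.01301   -0.008672
  E            0.1358      0.1634
  solve Keq expr → x = -0.004336; check Q = 10.65
Then add 0.02215 M of J.
Step 3:
                    J           L
  I             0.158      0.1634
  C          -0.01622     0.01081
  E            0.1418      0.1742
  solve Keq expr → x = 0.005407; check Q = 10.65

x = 0.005407 M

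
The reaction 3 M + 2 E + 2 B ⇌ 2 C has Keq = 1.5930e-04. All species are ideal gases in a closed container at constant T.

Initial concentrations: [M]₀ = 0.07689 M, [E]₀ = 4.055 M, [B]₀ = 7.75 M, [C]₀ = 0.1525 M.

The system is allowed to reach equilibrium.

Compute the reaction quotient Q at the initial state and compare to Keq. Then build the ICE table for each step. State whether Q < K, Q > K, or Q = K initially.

Q₀ = 0.0518 vs Keq = 1.5930e-04 ⇒ Q>K, reverse
Step 1:
                  M         E         B         C
  Initial   0.07689     4.055      7.75    0.1525
  Change     0.1582    0.1055    0.1055   -0.1055
  Equil      0.2351      4.16     7.855   0.04702
  solve Keq expr → x = -0.05274; check Q = 1.5930e-04

Q₀ = 0.0518; Q > K (proceeds reverse)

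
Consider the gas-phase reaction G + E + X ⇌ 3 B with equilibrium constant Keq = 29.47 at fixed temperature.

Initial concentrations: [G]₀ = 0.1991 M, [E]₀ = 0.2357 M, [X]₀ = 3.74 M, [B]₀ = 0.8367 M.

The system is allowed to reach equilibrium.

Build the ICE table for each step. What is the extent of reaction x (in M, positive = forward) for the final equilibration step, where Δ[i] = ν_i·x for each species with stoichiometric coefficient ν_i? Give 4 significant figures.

Q₀ = 3.337 vs Keq = 29.47 ⇒ Q<K, forward
Step 1:
                   G          E          X          B
  I           0.1991     0.2357       3.74     0.8367
  C          -0.0993    -0.0993    -0.0993     0.2979
  E           0.0998     0.1364      3.641      1.135
  solve Keq expr → x = 0.0993; check Q = 29.47

x = 0.0993 M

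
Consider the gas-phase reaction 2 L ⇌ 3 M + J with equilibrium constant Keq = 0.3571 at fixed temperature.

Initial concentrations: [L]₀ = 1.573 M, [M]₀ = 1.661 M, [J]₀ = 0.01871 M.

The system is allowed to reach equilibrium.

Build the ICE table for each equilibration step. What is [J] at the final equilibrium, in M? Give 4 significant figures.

[J]_eq = 0.1016 M

Q₀ = 0.03465 vs Keq = 0.3571 ⇒ Q<K, forward
Step 1:
                    L           M           J
  Initial       1.573       1.661     0.01871
  Change      -0.1657      0.2486     0.08286
  Equil         1.407        1.91      0.1016
  solve Keq expr → x = 0.08286; check Q = 0.3571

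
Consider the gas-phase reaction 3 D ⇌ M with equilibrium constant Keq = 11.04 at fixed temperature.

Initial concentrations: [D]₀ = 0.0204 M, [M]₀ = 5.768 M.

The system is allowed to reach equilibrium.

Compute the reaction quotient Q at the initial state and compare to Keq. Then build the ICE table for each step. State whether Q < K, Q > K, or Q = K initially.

Q₀ = 6.7941e+05; Q > K (proceeds reverse)

Q₀ = 6.7941e+05 vs Keq = 11.04 ⇒ Q>K, reverse
Step 1:
                   D          M
  init        0.0204      5.768
  Δ           0.7728    -0.2576
  eq          0.7932       5.51
  solve Keq expr → x = -0.2576; check Q = 11.04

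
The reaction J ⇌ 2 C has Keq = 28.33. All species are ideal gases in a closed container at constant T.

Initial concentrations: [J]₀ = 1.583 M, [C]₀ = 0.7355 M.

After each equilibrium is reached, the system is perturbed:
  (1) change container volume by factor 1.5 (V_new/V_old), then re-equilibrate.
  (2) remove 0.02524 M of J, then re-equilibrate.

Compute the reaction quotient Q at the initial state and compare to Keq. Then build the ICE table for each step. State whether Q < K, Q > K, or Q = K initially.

Q₀ = 0.3417; Q < K (proceeds forward)

Q₀ = 0.3417 vs Keq = 28.33 ⇒ Q<K, forward
Step 1:
                    J           C
  init          1.583      0.7355
  Δ            -1.225        2.45
  eq           0.3581       3.185
  solve Keq expr → x = 1.225; check Q = 28.33
Then change container volume by factor 1.5 (V_new/V_old).
Step 2:
                    J           C
  init         0.2388       2.123
  Δ          -0.06082      0.1216
  eq           0.1779       2.245
  solve Keq expr → x = 0.06082; check Q = 28.33
Then remove 0.02524 M of J.
Step 3:
                    J           C
  init         0.1527       2.245
  Δ            0.0192    -0.03841
  eq           0.1719       2.207
  solve Keq expr → x = -0.0192; check Q = 28.33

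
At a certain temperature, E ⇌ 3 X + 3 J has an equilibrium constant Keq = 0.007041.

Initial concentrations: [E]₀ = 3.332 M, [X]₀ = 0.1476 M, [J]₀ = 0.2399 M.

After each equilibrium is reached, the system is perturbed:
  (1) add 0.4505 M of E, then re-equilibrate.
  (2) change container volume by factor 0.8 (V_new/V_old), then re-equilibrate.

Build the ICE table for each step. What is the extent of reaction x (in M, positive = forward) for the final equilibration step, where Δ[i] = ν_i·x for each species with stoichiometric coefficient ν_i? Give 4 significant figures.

Q₀ = 1.3324e-05 vs Keq = 0.007041 ⇒ Q<K, forward
Step 1:
                   E          X          J
  Initial      3.332     0.1476     0.2399
  Change     -0.1134     0.3402     0.3402
  Equil        3.219     0.4878     0.5801
  solve Keq expr → x = 0.1134; check Q = 0.007041
Then add 0.4505 M of E.
Step 2:
                   E          X          J
  Initial      3.669     0.4878     0.5801
  Change   -0.003868     0.0116     0.0116
  Equil        3.665     0.4994     0.5917
  solve Keq expr → x = 0.003868; check Q = 0.007041
Then change container volume by factor 0.8 (V_new/V_old).
Step 3:
                   E          X          J
  Initial      4.582     0.6243     0.7396
  Change     0.03801     -0.114     -0.114
  Equil         4.62     0.5102     0.6256
  solve Keq expr → x = -0.03801; check Q = 0.007041

x = -0.03801 M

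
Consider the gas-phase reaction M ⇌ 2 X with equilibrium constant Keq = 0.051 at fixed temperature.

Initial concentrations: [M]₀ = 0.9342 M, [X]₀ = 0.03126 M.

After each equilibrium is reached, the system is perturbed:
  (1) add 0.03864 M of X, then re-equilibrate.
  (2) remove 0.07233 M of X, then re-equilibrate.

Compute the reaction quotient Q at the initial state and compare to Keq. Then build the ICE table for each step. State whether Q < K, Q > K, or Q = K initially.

Q₀ = 0.001046; Q < K (proceeds forward)

Q₀ = 0.001046 vs Keq = 0.051 ⇒ Q<K, forward
Step 1:
                    M           X
  Initial      0.9342     0.03126
  Change     -0.08823      0.1765
  Equil         0.846      0.2077
  solve Keq expr → x = 0.08823; check Q = 0.051
Then add 0.03864 M of X.
Step 2:
                    M           X
  Initial       0.846      0.2464
  Change      0.01821    -0.03642
  Equil        0.8642      0.2099
  solve Keq expr → x = -0.01821; check Q = 0.051
Then remove 0.07233 M of X.
Step 3:
                    M           X
  Initial      0.8642      0.1376
  Change     -0.03407     0.06815
  Equil        0.8301      0.2058
  solve Keq expr → x = 0.03407; check Q = 0.051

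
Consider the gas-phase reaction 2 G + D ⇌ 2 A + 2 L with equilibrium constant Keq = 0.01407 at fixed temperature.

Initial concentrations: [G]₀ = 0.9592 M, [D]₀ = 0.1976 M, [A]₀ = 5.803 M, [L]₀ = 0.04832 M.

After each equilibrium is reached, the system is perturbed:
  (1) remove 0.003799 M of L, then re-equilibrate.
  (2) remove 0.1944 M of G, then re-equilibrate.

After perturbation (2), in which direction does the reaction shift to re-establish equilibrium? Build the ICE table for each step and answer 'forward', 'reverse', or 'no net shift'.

Direction: reverse

Q₀ = 0.4325 vs Keq = 0.01407 ⇒ Q>K, reverse
Step 1:
                   G          D          A          L
  init        0.9592     0.1976      5.803    0.04832
  Δ          0.03875    0.01938   -0.03875   -0.03875
  eq           0.998      0.217      5.764   0.009566
  solve Keq expr → x = -0.01938; check Q = 0.01407
Then remove 0.003799 M of L.
Step 2:
                   G          D          A          L
  init         0.998      0.217      5.764   0.005767
  Δ        -0.003716  -0.001858   0.003716   0.003716
  eq          0.9942     0.2151      5.768   0.009483
  solve Keq expr → x = 0.001858; check Q = 0.01407
Then remove 0.1944 M of G.
Step 3:
                   G          D          A          L
  init        0.7998     0.2151      5.768   0.009483
  Δ         0.001818 9.0916e-04  -0.001818  -0.001818
  eq          0.8017      0.216      5.766   0.007665
  solve Keq expr → x = -9.0916e-04; check Q = 0.01407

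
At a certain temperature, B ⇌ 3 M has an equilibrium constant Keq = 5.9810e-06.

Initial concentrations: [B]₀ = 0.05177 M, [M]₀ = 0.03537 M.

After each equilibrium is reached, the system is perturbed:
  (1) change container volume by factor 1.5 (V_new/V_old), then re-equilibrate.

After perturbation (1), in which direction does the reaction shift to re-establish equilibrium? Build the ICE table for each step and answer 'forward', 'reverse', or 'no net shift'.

Q₀ = 8.5473e-04 vs Keq = 5.9810e-06 ⇒ Q>K, reverse
Step 1:
                    B           M
  I           0.05177     0.03537
  C          0.009406    -0.02822
  E           0.06118    0.007152
  solve Keq expr → x = -0.009406; check Q = 5.9810e-06
Then change container volume by factor 1.5 (V_new/V_old).
Step 2:
                    B           M
  I           0.04078    0.004768
  C       -4.8502e-04    0.001455
  E            0.0403    0.006223
  solve Keq expr → x = 4.8502e-04; check Q = 5.9810e-06

Direction: forward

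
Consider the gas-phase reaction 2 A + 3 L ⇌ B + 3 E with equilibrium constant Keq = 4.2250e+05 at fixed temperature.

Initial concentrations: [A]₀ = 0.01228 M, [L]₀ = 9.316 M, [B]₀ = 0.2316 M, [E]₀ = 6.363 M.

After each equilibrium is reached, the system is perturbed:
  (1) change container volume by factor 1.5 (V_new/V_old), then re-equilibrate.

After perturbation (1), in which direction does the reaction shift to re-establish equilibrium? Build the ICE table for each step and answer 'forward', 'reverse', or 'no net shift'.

Q₀ = 489.4 vs Keq = 4.2250e+05 ⇒ Q<K, forward
Step 1:
                  A         L         B         E
  Initial   0.01228     9.316    0.2316     6.363
  Change   -0.01185  -0.01778  0.005927   0.01778
  Equil   4.2624e-04     9.298    0.2375     6.381
  solve Keq expr → x = 0.005927; check Q = 4.2250e+05
Then change container volume by factor 1.5 (V_new/V_old).
Step 2:
                  A         L         B         E
  Initial 2.8416e-04     6.199    0.1584     4.254
  Change  6.3809e-05 9.5713e-05 -3.1904e-05 -9.5713e-05
  Equil   3.4797e-04     6.199    0.1583     4.254
  solve Keq expr → x = -3.1904e-05; check Q = 4.2250e+05

Direction: reverse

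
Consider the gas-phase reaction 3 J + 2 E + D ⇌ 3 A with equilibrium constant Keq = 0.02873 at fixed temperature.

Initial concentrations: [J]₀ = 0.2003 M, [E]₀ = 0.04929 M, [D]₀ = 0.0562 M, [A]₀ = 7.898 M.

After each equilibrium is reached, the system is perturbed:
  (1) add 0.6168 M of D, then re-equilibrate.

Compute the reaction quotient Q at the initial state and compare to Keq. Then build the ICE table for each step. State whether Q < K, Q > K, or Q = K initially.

Q₀ = 4.4901e+08; Q > K (proceeds reverse)

Q₀ = 4.4901e+08 vs Keq = 0.02873 ⇒ Q>K, reverse
Step 1:
                    J           E           D           A
  init         0.2003     0.04929      0.0562       7.898
  Δ             4.456       2.971       1.485      -4.456
  eq            4.656        3.02       1.542       3.442
  solve Keq expr → x = -1.485; check Q = 0.02873
Then add 0.6168 M of D.
Step 2:
                    J           E           D           A
  init          4.656        3.02       2.158       3.442
  Δ           -0.1592     -0.1062    -0.05308      0.1592
  eq            4.497       2.914       2.105       3.601
  solve Keq expr → x = 0.05308; check Q = 0.02873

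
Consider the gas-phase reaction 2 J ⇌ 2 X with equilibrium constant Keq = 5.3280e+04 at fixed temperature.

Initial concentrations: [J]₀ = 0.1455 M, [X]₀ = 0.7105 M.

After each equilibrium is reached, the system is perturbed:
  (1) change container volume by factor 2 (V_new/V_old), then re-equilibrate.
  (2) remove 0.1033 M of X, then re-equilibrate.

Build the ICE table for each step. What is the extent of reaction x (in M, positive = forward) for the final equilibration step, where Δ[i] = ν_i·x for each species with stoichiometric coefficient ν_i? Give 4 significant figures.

x = 2.2280e-04 M

Q₀ = 23.85 vs Keq = 5.3280e+04 ⇒ Q<K, forward
Step 1:
                    J           X
  init         0.1455      0.7105
  Δ           -0.1418      0.1418
  eq         0.003692      0.8523
  solve Keq expr → x = 0.0709; check Q = 5.3280e+04
Then change container volume by factor 2 (V_new/V_old).
Step 2:
                    J           X
  init       0.001846      0.4262
  Δ                 0           0
  eq         0.001846      0.4262
  solve Keq expr → x = 0; check Q = 5.3280e+04
Then remove 0.1033 M of X.
Step 3:
                    J           X
  init       0.001846      0.3229
  Δ       -4.4560e-04  4.4560e-04
  eq         0.001401      0.3233
  solve Keq expr → x = 2.2280e-04; check Q = 5.3280e+04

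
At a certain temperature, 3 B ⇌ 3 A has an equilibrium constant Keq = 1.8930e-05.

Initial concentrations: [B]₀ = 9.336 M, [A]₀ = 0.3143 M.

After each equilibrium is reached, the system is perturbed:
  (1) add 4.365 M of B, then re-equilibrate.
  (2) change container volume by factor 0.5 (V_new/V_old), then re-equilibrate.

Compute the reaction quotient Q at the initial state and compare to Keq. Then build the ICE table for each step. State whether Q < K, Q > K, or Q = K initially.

Q₀ = 3.8155e-05 vs Keq = 1.8930e-05 ⇒ Q>K, reverse
Step 1:
                    B           A
  I             9.336      0.3143
  C           0.06378    -0.06378
  E               9.4      0.2505
  solve Keq expr → x = -0.02126; check Q = 1.8930e-05
Then add 4.365 M of B.
Step 2:
                    B           A
  I             13.76      0.2505
  C           -0.1133      0.1133
  E             13.65      0.3638
  solve Keq expr → x = 0.03777; check Q = 1.8930e-05
Then change container volume by factor 0.5 (V_new/V_old).
Step 3:
                    B           A
  I              27.3      0.7277
  C                 0           0
  E              27.3      0.7277
  solve Keq expr → x = 0; check Q = 1.8930e-05

Q₀ = 3.8155e-05; Q > K (proceeds reverse)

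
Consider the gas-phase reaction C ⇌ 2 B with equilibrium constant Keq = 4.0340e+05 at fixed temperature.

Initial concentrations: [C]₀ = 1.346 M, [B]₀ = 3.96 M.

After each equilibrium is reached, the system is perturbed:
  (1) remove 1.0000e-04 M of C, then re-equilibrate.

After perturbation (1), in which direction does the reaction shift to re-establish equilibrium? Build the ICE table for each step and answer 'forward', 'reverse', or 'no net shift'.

Direction: reverse

Q₀ = 11.65 vs Keq = 4.0340e+05 ⇒ Q<K, forward
Step 1:
                    C           B
  init          1.346        3.96
  Δ            -1.346       2.692
  eq       1.0968e-04       6.652
  solve Keq expr → x = 1.346; check Q = 4.0340e+05
Then remove 1.0000e-04 M of C.
Step 2:
                    C           B
  init     9.6832e-06       6.652
  Δ        9.9993e-05 -1.9999e-04
  eq       1.0968e-04       6.652
  solve Keq expr → x = -9.9993e-05; check Q = 4.0340e+05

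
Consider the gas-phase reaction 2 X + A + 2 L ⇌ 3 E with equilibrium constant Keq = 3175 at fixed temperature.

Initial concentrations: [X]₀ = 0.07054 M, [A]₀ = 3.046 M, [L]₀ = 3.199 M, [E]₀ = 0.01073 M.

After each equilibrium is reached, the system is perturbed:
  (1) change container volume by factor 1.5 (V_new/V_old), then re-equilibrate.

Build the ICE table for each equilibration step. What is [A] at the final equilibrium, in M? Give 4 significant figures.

[A]_eq = 2.007 M

Q₀ = 7.9647e-06 vs Keq = 3175 ⇒ Q<K, forward
Step 1:
                   X          A          L          E
  Initial    0.07054      3.046      3.199    0.01073
  Change    -0.07041   -0.03521   -0.07041     0.1056
  Equil   1.2974e-04      3.011      3.129     0.1163
  solve Keq expr → x = 0.03521; check Q = 3175
Then change container volume by factor 1.5 (V_new/V_old).
Step 2:
                   X          A          L          E
  Initial 8.6491e-05      2.007      2.086    0.07756
  Change  4.3080e-05 2.1540e-05 4.3080e-05 -6.4620e-05
  Equil   1.2957e-04      2.007      2.086     0.0775
  solve Keq expr → x = -2.1540e-05; check Q = 3175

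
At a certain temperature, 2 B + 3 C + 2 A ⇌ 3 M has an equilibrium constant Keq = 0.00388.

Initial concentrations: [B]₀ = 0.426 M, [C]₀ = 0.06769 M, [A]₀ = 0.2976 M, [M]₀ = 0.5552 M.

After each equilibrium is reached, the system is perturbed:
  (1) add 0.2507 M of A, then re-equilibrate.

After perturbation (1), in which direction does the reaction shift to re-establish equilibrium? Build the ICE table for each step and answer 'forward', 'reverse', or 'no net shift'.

Q₀ = 3.4331e+04 vs Keq = 0.00388 ⇒ Q>K, reverse
Step 1:
                    B           C           A           M
  I             0.426     0.06769      0.2976      0.5552
  C            0.3337      0.5005      0.3337     -0.5005
  E            0.7597      0.5682      0.6313      0.0547
  solve Keq expr → x = -0.1668; check Q = 0.00388
Then add 0.2507 M of A.
Step 2:
                    B           C           A           M
  I            0.7597      0.5682       0.882      0.0547
  C         -0.007634    -0.01145   -0.007634     0.01145
  E             0.752      0.5567      0.8743     0.06615
  solve Keq expr → x = 0.003817; check Q = 0.00388

Direction: forward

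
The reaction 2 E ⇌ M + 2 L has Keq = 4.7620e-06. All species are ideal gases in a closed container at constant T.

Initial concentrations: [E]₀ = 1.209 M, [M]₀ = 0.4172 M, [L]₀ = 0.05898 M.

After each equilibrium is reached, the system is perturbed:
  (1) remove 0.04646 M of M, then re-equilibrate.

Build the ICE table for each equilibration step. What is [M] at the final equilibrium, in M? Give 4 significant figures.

Q₀ = 9.9289e-04 vs Keq = 4.7620e-06 ⇒ Q>K, reverse
Step 1:
                    E           M           L
  I             1.209      0.4172     0.05898
  C           0.05456    -0.02728    -0.05456
  E             1.264      0.3899    0.004416
  solve Keq expr → x = -0.02728; check Q = 4.7620e-06
Then remove 0.04646 M of M.
Step 2:
                    E           M           L
  I             1.264      0.3435    0.004416
  C       -2.8714e-04  1.4357e-04  2.8714e-04
  E             1.263      0.3436    0.004703
  solve Keq expr → x = 1.4357e-04; check Q = 4.7620e-06

[M]_eq = 0.3436 M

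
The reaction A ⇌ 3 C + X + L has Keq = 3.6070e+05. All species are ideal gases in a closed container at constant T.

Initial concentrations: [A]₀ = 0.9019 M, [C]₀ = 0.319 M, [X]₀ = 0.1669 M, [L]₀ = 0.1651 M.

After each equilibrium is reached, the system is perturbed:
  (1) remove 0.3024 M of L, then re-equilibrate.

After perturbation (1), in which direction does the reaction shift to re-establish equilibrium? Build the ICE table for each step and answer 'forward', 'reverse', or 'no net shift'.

Q₀ = 9.9178e-04 vs Keq = 3.6070e+05 ⇒ Q<K, forward
Step 1:
                    A           C           X           L
  I            0.9019       0.319      0.1669      0.1651
  C           -0.9018       2.705      0.9018      0.9018
  E        8.7454e-05       3.024       1.069       1.067
  solve Keq expr → x = 0.9018; check Q = 3.6070e+05
Then remove 0.3024 M of L.
Step 2:
                    A           C           X           L
  I        8.7454e-05       3.024       1.069      0.7645
  C       -2.4779e-05  7.4338e-05  2.4779e-05  2.4779e-05
  E        6.2674e-05       3.025       1.069      0.7645
  solve Keq expr → x = 2.4779e-05; check Q = 3.6070e+05

Direction: forward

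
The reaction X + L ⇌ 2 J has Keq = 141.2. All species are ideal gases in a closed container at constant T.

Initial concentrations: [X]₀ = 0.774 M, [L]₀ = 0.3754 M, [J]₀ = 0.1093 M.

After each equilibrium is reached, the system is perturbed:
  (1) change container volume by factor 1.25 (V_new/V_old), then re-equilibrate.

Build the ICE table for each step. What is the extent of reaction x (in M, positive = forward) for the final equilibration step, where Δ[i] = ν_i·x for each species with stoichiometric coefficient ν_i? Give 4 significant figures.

x = 0 M

Q₀ = 0.04112 vs Keq = 141.2 ⇒ Q<K, forward
Step 1:
                    X           L           J
  Initial       0.774      0.3754      0.1093
  Change      -0.3633     -0.3633      0.7267
  Equil        0.4107     0.01205       0.836
  solve Keq expr → x = 0.3633; check Q = 141.2
Then change container volume by factor 1.25 (V_new/V_old).
Step 2:
                    X           L           J
  Initial      0.3285    0.009642      0.6688
  Change            0           0           0
  Equil        0.3285    0.009642      0.6688
  solve Keq expr → x = 0; check Q = 141.2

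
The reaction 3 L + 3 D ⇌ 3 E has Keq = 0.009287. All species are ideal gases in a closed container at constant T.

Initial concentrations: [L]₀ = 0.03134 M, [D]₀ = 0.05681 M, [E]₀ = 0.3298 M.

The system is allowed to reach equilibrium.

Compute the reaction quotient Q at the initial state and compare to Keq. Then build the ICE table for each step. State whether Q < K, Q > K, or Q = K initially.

Q₀ = 6.3560e+06 vs Keq = 0.009287 ⇒ Q>K, reverse
Step 1:
                   L          D          E
  I          0.03134    0.05681     0.3298
  C           0.3043     0.3043    -0.3043
  E           0.3357     0.3611    0.02548
  solve Keq expr → x = -0.1014; check Q = 0.009287

Q₀ = 6.3560e+06; Q > K (proceeds reverse)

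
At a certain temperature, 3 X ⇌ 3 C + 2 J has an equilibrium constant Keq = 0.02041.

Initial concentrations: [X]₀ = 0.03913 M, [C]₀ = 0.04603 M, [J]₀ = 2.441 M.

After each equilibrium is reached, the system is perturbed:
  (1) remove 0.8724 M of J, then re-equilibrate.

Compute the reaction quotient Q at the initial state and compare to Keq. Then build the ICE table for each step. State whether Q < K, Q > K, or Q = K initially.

Q₀ = 9.699; Q > K (proceeds reverse)

Q₀ = 9.699 vs Keq = 0.02041 ⇒ Q>K, reverse
Step 1:
                    X           C           J
  init        0.03913     0.04603       2.441
  Δ           0.03481    -0.03481    -0.02321
  eq          0.07394     0.01122       2.418
  solve Keq expr → x = -0.0116; check Q = 0.02041
Then remove 0.8724 M of J.
Step 2:
                    X           C           J
  init        0.07394     0.01122       1.545
  Δ         -0.003227    0.003227    0.002151
  eq          0.07072     0.01444       1.548
  solve Keq expr → x = 0.001076; check Q = 0.02041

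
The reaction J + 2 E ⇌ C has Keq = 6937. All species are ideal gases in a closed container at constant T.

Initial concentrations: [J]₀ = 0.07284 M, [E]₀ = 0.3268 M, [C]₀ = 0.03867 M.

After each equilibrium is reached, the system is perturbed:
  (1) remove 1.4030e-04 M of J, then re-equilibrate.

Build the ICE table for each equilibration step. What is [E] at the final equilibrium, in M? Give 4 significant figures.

Q₀ = 4.971 vs Keq = 6937 ⇒ Q<K, forward
Step 1:
                  J         E         C
  init      0.07284    0.3268   0.03867
  Δ        -0.07236   -0.1447   0.07236
  eq      4.8273e-04    0.1821     0.111
  solve Keq expr → x = 0.07236; check Q = 6937
Then remove 1.4030e-04 M of J.
Step 2:
                  J         E         C
  init    3.4243e-04    0.1821     0.111
  Δ       1.3824e-04 2.7648e-04 -1.3824e-04
  eq      4.8067e-04    0.1824    0.1109
  solve Keq expr → x = -1.3824e-04; check Q = 6937

[E]_eq = 0.1824 M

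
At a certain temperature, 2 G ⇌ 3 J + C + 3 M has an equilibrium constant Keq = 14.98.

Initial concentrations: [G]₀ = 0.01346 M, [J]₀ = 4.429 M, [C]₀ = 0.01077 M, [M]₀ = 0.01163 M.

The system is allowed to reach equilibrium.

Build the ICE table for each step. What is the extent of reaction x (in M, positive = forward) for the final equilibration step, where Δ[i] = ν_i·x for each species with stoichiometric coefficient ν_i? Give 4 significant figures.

x = 0.005939 M

Q₀ = 0.008124 vs Keq = 14.98 ⇒ Q<K, forward
Step 1:
                  G         J         C         M
  Initial   0.01346     4.429   0.01077   0.01163
  Change   -0.01188   0.01782  0.005939   0.01782
  Equil    0.001582     4.447   0.01671   0.02945
  solve Keq expr → x = 0.005939; check Q = 14.98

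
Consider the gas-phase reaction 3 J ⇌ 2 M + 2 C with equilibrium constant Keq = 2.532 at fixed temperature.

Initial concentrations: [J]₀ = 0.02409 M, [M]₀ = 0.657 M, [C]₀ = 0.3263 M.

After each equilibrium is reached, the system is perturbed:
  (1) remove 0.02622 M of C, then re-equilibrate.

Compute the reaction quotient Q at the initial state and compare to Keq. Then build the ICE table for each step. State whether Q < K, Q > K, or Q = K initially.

Q₀ = 3287 vs Keq = 2.532 ⇒ Q>K, reverse
Step 1:
                  J         M         C
  Initial   0.02409     0.657    0.3263
  Change     0.1569   -0.1046   -0.1046
  Equil       0.181    0.5524    0.2217
  solve Keq expr → x = -0.05229; check Q = 2.532
Then remove 0.02622 M of C.
Step 2:
                  J         M         C
  Initial     0.181    0.5524    0.1955
  Change  -0.009627  0.006418  0.006418
  Equil      0.1713    0.5588    0.2019
  solve Keq expr → x = 0.003209; check Q = 2.532

Q₀ = 3287; Q > K (proceeds reverse)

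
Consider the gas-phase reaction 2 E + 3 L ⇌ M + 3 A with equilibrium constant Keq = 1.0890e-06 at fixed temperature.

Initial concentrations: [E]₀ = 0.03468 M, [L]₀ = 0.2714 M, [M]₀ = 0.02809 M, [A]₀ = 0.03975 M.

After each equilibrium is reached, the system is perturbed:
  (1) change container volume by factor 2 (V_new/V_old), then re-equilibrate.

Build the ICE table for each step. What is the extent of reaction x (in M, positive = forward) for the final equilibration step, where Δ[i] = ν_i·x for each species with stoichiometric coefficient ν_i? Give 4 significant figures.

x = -6.5341e-05 M

Q₀ = 0.07338 vs Keq = 1.0890e-06 ⇒ Q>K, reverse
Step 1:
                    E           L           M           A
  init        0.03468      0.2714     0.02809     0.03975
  Δ            0.0252      0.0378     -0.0126     -0.0378
  eq          0.05988      0.3092     0.01549    0.001953
  solve Keq expr → x = -0.0126; check Q = 1.0890e-06
Then change container volume by factor 2 (V_new/V_old).
Step 2:
                    E           L           M           A
  init        0.02994      0.1546    0.007746  9.7656e-04
  Δ        1.3068e-04  1.9602e-04 -6.5341e-05 -1.9602e-04
  eq          0.03007      0.1548     0.00768  7.8054e-04
  solve Keq expr → x = -6.5341e-05; check Q = 1.0890e-06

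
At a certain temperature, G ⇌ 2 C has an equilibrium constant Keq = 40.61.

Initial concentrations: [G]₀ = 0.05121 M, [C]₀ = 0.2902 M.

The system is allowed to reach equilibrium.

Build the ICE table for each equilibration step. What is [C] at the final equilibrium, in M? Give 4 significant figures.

[C]_eq = 0.3853 M

Q₀ = 1.645 vs Keq = 40.61 ⇒ Q<K, forward
Step 1:
                   G          C
  Initial    0.05121     0.2902
  Change    -0.04755    0.09511
  Equil     0.003656     0.3853
  solve Keq expr → x = 0.04755; check Q = 40.61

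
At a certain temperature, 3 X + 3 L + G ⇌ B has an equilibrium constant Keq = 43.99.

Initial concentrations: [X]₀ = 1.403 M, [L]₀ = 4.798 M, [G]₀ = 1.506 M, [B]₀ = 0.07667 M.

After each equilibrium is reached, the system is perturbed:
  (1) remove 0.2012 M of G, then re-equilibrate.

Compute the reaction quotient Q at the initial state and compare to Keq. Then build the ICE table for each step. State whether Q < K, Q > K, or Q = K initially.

Q₀ = 1.6690e-04; Q < K (proceeds forward)

Q₀ = 1.6690e-04 vs Keq = 43.99 ⇒ Q<K, forward
Step 1:
                  X         L         G         B
  init        1.403     4.798     1.506   0.07667
  Δ          -1.338    -1.338   -0.4461    0.4461
  eq        0.06469      3.46      1.06    0.5228
  solve Keq expr → x = 0.4461; check Q = 43.99
Then remove 0.2012 M of G.
Step 2:
                  X         L         G         B
  init      0.06469      3.46    0.8587    0.5228
  Δ        0.004506  0.004506  0.001502 -0.001502
  eq         0.0692     3.464    0.8602    0.5213
  solve Keq expr → x = -0.001502; check Q = 43.99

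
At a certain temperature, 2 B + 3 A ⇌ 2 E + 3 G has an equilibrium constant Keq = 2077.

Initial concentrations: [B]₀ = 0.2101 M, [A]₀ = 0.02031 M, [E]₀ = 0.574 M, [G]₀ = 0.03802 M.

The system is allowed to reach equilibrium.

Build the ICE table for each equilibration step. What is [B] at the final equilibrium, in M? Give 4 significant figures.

[B]_eq = 0.2019 M

Q₀ = 48.96 vs Keq = 2077 ⇒ Q<K, forward
Step 1:
                    B           A           E           G
  I            0.2101     0.02031       0.574     0.03802
  C         -0.008211    -0.01232    0.008211     0.01232
  E            0.2019    0.007993      0.5822     0.05034
  solve Keq expr → x = 0.004106; check Q = 2077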